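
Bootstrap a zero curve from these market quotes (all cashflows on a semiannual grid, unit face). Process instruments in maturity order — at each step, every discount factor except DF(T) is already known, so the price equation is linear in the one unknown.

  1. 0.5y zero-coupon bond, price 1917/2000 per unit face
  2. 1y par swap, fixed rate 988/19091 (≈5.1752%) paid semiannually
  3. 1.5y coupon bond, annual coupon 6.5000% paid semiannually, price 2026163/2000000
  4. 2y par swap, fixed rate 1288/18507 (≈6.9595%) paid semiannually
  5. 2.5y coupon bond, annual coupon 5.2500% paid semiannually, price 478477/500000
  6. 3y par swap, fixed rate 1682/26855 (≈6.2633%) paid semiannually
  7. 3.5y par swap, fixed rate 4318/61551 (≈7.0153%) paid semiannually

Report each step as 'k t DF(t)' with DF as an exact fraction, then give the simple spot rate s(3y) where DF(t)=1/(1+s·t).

1 1/2 1917/2000
2 1 4753/5000
3 3/2 9211/10000
4 2 1089/1250
5 5/2 4189/5000
6 3 4159/5000
7 7/2 7841/10000
s(3y) = (1/(4159/5000) − 1)/(3) = 841/12477 ≈ 6.7404%

step 1 [0.5y] zero: DF = P = 1917/2000 ≈ 0.958500
step 2 [1y] swap r/2=494/19091: DF=(1 − 494/19091·(0.958500))/(1+494/19091) = 4753/5000 ≈ 0.950600
step 3 [1.5y] bond c/2=13/400: DF=(2026163/2000000 − 13/400·(0.958500+0.950600))/(1+13/400) = 9211/10000 ≈ 0.921100
step 4 [2y] swap r/2=644/18507: DF=(1 − 644/18507·(0.958500+0.950600+0.921100))/(1+644/18507) = 1089/1250 ≈ 0.871200
step 5 [2.5y] bond c/2=21/800: DF=(478477/500000 − 21/800·(0.958500+0.950600+0.921100+0.871200))/(1+21/800) = 4189/5000 ≈ 0.837800
step 6 [3y] swap r/2=841/26855: DF=(1 − 841/26855·(0.958500+0.950600+0.921100+0.871200+0.837800))/(1+841/26855) = 4159/5000 ≈ 0.831800
step 7 [3.5y] swap r/2=2159/61551: DF=(1 − 2159/61551·(0.958500+0.950600+0.921100+0.871200+0.837800+0.831800))/(1+2159/61551) = 7841/10000 ≈ 0.784100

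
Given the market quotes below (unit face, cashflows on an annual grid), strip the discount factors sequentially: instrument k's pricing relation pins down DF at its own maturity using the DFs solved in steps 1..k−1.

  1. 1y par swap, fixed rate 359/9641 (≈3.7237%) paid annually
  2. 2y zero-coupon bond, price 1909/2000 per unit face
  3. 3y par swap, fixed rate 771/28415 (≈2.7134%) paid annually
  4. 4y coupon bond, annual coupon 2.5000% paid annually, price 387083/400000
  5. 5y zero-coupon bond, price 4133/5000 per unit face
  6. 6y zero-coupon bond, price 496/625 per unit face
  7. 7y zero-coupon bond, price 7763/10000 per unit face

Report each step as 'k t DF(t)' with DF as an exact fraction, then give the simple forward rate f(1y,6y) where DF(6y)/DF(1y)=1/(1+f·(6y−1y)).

step 1 [1y] swap r/1=359/9641: DF=(1 − 359/9641·(0))/(1+359/9641) = 9641/10000 ≈ 0.964100
step 2 [2y] zero: DF = P = 1909/2000 ≈ 0.954500
step 3 [3y] swap r/1=771/28415: DF=(1 − 771/28415·(0.964100+0.954500))/(1+771/28415) = 9229/10000 ≈ 0.922900
step 4 [4y] bond c/1=1/40: DF=(387083/400000 − 1/40·(0.964100+0.954500+0.922900))/(1+1/40) = 2187/2500 ≈ 0.874800
step 5 [5y] zero: DF = P = 4133/5000 ≈ 0.826600
step 6 [6y] zero: DF = P = 496/625 ≈ 0.793600
step 7 [7y] zero: DF = P = 7763/10000 ≈ 0.776300

1 1 9641/10000
2 2 1909/2000
3 3 9229/10000
4 4 2187/2500
5 5 4133/5000
6 6 496/625
7 7 7763/10000
f(1y,6y) = ((9641/10000)/(496/625) − 1)/(5) = 11/256 ≈ 4.2969%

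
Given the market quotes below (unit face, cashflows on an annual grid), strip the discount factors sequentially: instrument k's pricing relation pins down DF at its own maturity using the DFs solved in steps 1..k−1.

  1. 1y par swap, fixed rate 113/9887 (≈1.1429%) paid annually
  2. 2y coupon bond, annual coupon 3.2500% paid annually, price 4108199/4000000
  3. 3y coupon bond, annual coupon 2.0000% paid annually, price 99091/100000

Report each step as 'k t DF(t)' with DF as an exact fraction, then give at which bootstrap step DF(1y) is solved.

1 1 9887/10000
2 2 2409/2500
3 3 2333/2500
DF(1y) is solved at step 1

step 1 [1y] swap r/1=113/9887: DF=(1 − 113/9887·(0))/(1+113/9887) = 9887/10000 ≈ 0.988700
step 2 [2y] bond c/1=13/400: DF=(4108199/4000000 − 13/400·(0.988700))/(1+13/400) = 2409/2500 ≈ 0.963600
step 3 [3y] bond c/1=1/50: DF=(99091/100000 − 1/50·(0.988700+0.963600))/(1+1/50) = 2333/2500 ≈ 0.933200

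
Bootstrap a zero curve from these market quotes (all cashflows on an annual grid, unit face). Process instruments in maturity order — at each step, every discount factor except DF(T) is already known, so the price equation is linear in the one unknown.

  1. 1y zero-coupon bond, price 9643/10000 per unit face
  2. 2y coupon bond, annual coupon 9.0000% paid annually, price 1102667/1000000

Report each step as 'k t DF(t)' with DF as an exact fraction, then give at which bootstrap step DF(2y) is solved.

1 1 9643/10000
2 2 233/250
DF(2y) is solved at step 2

step 1 [1y] zero: DF = P = 9643/10000 ≈ 0.964300
step 2 [2y] bond c/1=9/100: DF=(1102667/1000000 − 9/100·(0.964300))/(1+9/100) = 233/250 ≈ 0.932000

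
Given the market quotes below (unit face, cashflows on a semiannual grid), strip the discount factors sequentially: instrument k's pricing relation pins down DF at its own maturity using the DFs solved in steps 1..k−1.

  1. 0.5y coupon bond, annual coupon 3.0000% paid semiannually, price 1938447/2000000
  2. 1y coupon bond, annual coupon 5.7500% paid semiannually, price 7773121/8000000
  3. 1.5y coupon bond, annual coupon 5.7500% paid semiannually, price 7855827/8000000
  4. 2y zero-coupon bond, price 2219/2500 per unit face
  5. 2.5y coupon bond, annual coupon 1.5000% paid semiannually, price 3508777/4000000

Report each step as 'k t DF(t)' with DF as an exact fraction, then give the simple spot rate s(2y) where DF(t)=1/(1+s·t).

step 1 [0.5y] bond c/2=3/200: DF=(1938447/2000000 − 3/200·(0))/(1+3/200) = 9549/10000 ≈ 0.954900
step 2 [1y] bond c/2=23/800: DF=(7773121/8000000 − 23/800·(0.954900))/(1+23/800) = 4589/5000 ≈ 0.917800
step 3 [1.5y] bond c/2=23/800: DF=(7855827/8000000 − 23/800·(0.954900+0.917800))/(1+23/800) = 4511/5000 ≈ 0.902200
step 4 [2y] zero: DF = P = 2219/2500 ≈ 0.887600
step 5 [2.5y] bond c/2=3/400: DF=(3508777/4000000 − 3/400·(0.954900+0.917800+0.902200+0.887600))/(1+3/400) = 4217/5000 ≈ 0.843400

1 1/2 9549/10000
2 1 4589/5000
3 3/2 4511/5000
4 2 2219/2500
5 5/2 4217/5000
s(2y) = (1/(2219/2500) − 1)/(2) = 281/4438 ≈ 6.3317%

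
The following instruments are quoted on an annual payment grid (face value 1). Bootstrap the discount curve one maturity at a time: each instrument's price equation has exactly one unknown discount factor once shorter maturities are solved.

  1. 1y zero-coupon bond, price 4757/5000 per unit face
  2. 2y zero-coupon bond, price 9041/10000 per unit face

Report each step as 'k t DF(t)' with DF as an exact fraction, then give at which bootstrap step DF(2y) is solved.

1 1 4757/5000
2 2 9041/10000
DF(2y) is solved at step 2

step 1 [1y] zero: DF = P = 4757/5000 ≈ 0.951400
step 2 [2y] zero: DF = P = 9041/10000 ≈ 0.904100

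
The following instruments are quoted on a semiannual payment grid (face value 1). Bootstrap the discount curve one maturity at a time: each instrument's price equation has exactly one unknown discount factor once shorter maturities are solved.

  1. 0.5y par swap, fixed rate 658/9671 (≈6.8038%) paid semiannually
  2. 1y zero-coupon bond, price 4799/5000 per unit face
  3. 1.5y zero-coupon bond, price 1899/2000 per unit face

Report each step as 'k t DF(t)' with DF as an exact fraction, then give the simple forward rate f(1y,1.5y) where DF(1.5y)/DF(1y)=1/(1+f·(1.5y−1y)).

1 1/2 9671/10000
2 1 4799/5000
3 3/2 1899/2000
f(1y,1.5y) = ((4799/5000)/(1899/2000) − 1)/(1/2) = 206/9495 ≈ 2.1696%

step 1 [0.5y] swap r/2=329/9671: DF=(1 − 329/9671·(0))/(1+329/9671) = 9671/10000 ≈ 0.967100
step 2 [1y] zero: DF = P = 4799/5000 ≈ 0.959800
step 3 [1.5y] zero: DF = P = 1899/2000 ≈ 0.949500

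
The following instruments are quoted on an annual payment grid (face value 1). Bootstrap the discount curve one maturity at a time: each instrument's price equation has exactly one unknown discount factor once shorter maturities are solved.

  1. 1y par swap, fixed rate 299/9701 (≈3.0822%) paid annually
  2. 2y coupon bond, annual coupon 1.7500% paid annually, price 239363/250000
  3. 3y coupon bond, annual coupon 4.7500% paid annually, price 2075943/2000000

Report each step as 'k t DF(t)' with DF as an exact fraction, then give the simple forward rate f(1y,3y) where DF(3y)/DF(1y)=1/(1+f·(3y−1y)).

1 1 9701/10000
2 2 9243/10000
3 3 181/200
f(1y,3y) = ((9701/10000)/(181/200) − 1)/(2) = 651/18100 ≈ 3.5967%

step 1 [1y] swap r/1=299/9701: DF=(1 − 299/9701·(0))/(1+299/9701) = 9701/10000 ≈ 0.970100
step 2 [2y] bond c/1=7/400: DF=(239363/250000 − 7/400·(0.970100))/(1+7/400) = 9243/10000 ≈ 0.924300
step 3 [3y] bond c/1=19/400: DF=(2075943/2000000 − 19/400·(0.970100+0.924300))/(1+19/400) = 181/200 ≈ 0.905000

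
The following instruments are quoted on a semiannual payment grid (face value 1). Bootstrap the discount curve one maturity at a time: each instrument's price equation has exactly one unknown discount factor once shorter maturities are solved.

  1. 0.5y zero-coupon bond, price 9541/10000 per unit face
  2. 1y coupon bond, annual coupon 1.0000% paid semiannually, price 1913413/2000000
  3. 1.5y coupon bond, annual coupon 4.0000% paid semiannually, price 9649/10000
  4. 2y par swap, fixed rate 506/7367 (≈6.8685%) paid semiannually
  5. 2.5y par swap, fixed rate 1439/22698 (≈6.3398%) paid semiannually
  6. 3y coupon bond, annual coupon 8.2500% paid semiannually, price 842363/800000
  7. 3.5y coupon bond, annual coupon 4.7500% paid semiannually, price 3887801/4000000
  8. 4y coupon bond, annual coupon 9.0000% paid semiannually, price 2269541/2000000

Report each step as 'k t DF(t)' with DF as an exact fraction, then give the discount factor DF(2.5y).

1 1/2 9541/10000
2 1 592/625
3 3/2 9087/10000
4 2 1747/2000
5 5/2 8561/10000
6 3 4157/5000
7 7/2 1031/1250
8 4 8191/10000
DF(2.5y) = 8561/10000 ≈ 0.856100

step 1 [0.5y] zero: DF = P = 9541/10000 ≈ 0.954100
step 2 [1y] bond c/2=1/200: DF=(1913413/2000000 − 1/200·(0.954100))/(1+1/200) = 592/625 ≈ 0.947200
step 3 [1.5y] bond c/2=1/50: DF=(9649/10000 − 1/50·(0.954100+0.947200))/(1+1/50) = 9087/10000 ≈ 0.908700
step 4 [2y] swap r/2=253/7367: DF=(1 − 253/7367·(0.954100+0.947200+0.908700))/(1+253/7367) = 1747/2000 ≈ 0.873500
step 5 [2.5y] swap r/2=1439/45396: DF=(1 − 1439/45396·(0.954100+0.947200+0.908700+0.873500))/(1+1439/45396) = 8561/10000 ≈ 0.856100
step 6 [3y] bond c/2=33/800: DF=(842363/800000 − 33/800·(0.954100+0.947200+0.908700+0.873500+0.856100))/(1+33/800) = 4157/5000 ≈ 0.831400
step 7 [3.5y] bond c/2=19/800: DF=(3887801/4000000 − 19/800·(0.954100+0.947200+0.908700+0.873500+0.856100+0.831400))/(1+19/800) = 1031/1250 ≈ 0.824800
step 8 [4y] bond c/2=9/200: DF=(2269541/2000000 − 9/200·(0.954100+0.947200+0.908700+0.873500+0.856100+0.831400+0.824800))/(1+9/200) = 8191/10000 ≈ 0.819100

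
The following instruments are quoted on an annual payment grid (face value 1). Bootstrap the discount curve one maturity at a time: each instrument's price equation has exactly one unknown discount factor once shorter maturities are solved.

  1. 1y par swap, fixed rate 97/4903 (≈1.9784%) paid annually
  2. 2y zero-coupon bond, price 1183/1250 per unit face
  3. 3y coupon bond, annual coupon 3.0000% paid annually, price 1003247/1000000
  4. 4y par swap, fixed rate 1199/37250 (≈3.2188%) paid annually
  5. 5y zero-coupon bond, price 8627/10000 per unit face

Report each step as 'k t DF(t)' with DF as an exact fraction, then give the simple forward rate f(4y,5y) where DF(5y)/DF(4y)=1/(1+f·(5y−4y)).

step 1 [1y] swap r/1=97/4903: DF=(1 − 97/4903·(0))/(1+97/4903) = 4903/5000 ≈ 0.980600
step 2 [2y] zero: DF = P = 1183/1250 ≈ 0.946400
step 3 [3y] bond c/1=3/100: DF=(1003247/1000000 − 3/100·(0.980600+0.946400))/(1+3/100) = 9179/10000 ≈ 0.917900
step 4 [4y] swap r/1=1199/37250: DF=(1 − 1199/37250·(0.980600+0.946400+0.917900))/(1+1199/37250) = 8801/10000 ≈ 0.880100
step 5 [5y] zero: DF = P = 8627/10000 ≈ 0.862700

1 1 4903/5000
2 2 1183/1250
3 3 9179/10000
4 4 8801/10000
5 5 8627/10000
f(4y,5y) = ((8801/10000)/(8627/10000) − 1)/(1) = 174/8627 ≈ 2.0169%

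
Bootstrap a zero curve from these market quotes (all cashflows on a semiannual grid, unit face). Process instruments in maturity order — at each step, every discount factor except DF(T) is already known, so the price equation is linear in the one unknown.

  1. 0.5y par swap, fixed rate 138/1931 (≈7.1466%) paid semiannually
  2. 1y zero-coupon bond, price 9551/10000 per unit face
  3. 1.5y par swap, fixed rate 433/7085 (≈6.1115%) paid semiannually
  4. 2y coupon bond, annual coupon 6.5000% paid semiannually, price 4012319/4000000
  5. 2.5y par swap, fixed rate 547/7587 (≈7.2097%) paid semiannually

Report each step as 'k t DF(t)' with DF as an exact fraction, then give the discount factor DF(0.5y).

step 1 [0.5y] swap r/2=69/1931: DF=(1 − 69/1931·(0))/(1+69/1931) = 1931/2000 ≈ 0.965500
step 2 [1y] zero: DF = P = 9551/10000 ≈ 0.955100
step 3 [1.5y] swap r/2=433/14170: DF=(1 − 433/14170·(0.965500+0.955100))/(1+433/14170) = 4567/5000 ≈ 0.913400
step 4 [2y] bond c/2=13/400: DF=(4012319/4000000 − 13/400·(0.965500+0.955100+0.913400))/(1+13/400) = 8823/10000 ≈ 0.882300
step 5 [2.5y] swap r/2=547/15174: DF=(1 − 547/15174·(0.965500+0.955100+0.913400+0.882300))/(1+547/15174) = 8359/10000 ≈ 0.835900

1 1/2 1931/2000
2 1 9551/10000
3 3/2 4567/5000
4 2 8823/10000
5 5/2 8359/10000
DF(0.5y) = 1931/2000 ≈ 0.965500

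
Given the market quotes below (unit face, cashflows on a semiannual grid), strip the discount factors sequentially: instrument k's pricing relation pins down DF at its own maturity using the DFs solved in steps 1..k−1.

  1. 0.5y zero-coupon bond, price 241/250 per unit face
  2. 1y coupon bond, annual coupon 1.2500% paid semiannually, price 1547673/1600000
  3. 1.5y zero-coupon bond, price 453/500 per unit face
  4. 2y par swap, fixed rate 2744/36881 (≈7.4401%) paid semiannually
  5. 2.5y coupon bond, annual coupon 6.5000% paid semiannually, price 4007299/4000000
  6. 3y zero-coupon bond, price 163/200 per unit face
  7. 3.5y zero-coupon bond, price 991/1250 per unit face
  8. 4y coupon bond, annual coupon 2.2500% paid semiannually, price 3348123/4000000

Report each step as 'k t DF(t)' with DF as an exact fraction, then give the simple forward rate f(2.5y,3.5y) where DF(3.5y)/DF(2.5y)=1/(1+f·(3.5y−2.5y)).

1 1/2 241/250
2 1 9553/10000
3 3/2 453/500
4 2 2157/2500
5 5/2 4271/5000
6 3 163/200
7 7/2 991/1250
8 4 7593/10000
f(2.5y,3.5y) = ((4271/5000)/(991/1250) − 1)/(1) = 307/3964 ≈ 7.7447%

step 1 [0.5y] zero: DF = P = 241/250 ≈ 0.964000
step 2 [1y] bond c/2=1/160: DF=(1547673/1600000 − 1/160·(0.964000))/(1+1/160) = 9553/10000 ≈ 0.955300
step 3 [1.5y] zero: DF = P = 453/500 ≈ 0.906000
step 4 [2y] swap r/2=1372/36881: DF=(1 − 1372/36881·(0.964000+0.955300+0.906000))/(1+1372/36881) = 2157/2500 ≈ 0.862800
step 5 [2.5y] bond c/2=13/400: DF=(4007299/4000000 − 13/400·(0.964000+0.955300+0.906000+0.862800))/(1+13/400) = 4271/5000 ≈ 0.854200
step 6 [3y] zero: DF = P = 163/200 ≈ 0.815000
step 7 [3.5y] zero: DF = P = 991/1250 ≈ 0.792800
step 8 [4y] bond c/2=9/800: DF=(3348123/4000000 − 9/800·(0.964000+0.955300+0.906000+0.862800+0.854200+0.815000+0.792800))/(1+9/800) = 7593/10000 ≈ 0.759300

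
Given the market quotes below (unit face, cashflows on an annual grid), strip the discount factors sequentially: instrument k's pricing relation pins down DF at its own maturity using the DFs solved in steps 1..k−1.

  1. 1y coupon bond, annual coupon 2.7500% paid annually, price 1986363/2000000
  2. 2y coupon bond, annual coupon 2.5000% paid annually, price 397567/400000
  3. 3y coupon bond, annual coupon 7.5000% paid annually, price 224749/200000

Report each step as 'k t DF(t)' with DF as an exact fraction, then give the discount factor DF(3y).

1 1 4833/5000
2 2 9461/10000
3 3 9119/10000
DF(3y) = 9119/10000 ≈ 0.911900

step 1 [1y] bond c/1=11/400: DF=(1986363/2000000 − 11/400·(0))/(1+11/400) = 4833/5000 ≈ 0.966600
step 2 [2y] bond c/1=1/40: DF=(397567/400000 − 1/40·(0.966600))/(1+1/40) = 9461/10000 ≈ 0.946100
step 3 [3y] bond c/1=3/40: DF=(224749/200000 − 3/40·(0.966600+0.946100))/(1+3/40) = 9119/10000 ≈ 0.911900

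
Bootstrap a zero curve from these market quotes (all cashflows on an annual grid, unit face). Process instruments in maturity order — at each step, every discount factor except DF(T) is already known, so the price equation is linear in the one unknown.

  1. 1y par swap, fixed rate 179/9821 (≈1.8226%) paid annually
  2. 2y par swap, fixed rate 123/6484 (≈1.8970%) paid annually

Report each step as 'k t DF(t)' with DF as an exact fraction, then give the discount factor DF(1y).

1 1 9821/10000
2 2 9631/10000
DF(1y) = 9821/10000 ≈ 0.982100

step 1 [1y] swap r/1=179/9821: DF=(1 − 179/9821·(0))/(1+179/9821) = 9821/10000 ≈ 0.982100
step 2 [2y] swap r/1=123/6484: DF=(1 − 123/6484·(0.982100))/(1+123/6484) = 9631/10000 ≈ 0.963100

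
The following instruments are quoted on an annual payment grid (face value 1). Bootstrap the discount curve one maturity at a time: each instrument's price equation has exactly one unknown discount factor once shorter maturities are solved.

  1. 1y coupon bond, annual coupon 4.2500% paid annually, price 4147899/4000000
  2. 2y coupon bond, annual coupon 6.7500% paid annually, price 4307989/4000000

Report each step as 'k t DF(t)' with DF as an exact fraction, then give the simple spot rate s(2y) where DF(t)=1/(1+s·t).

1 1 9947/10000
2 2 473/500
s(2y) = (1/(473/500) − 1)/(2) = 27/946 ≈ 2.8541%

step 1 [1y] bond c/1=17/400: DF=(4147899/4000000 − 17/400·(0))/(1+17/400) = 9947/10000 ≈ 0.994700
step 2 [2y] bond c/1=27/400: DF=(4307989/4000000 − 27/400·(0.994700))/(1+27/400) = 473/500 ≈ 0.946000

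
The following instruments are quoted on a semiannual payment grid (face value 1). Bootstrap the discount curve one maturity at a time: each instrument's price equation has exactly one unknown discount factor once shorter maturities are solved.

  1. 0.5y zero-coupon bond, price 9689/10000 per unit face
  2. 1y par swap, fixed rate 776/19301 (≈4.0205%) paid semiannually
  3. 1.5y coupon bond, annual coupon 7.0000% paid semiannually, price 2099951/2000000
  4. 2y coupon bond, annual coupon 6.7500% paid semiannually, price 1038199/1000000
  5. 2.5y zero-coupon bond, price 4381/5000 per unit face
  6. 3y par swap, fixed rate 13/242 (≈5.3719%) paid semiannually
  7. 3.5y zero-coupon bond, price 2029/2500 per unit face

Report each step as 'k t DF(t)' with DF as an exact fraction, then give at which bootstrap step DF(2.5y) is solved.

step 1 [0.5y] zero: DF = P = 9689/10000 ≈ 0.968900
step 2 [1y] swap r/2=388/19301: DF=(1 − 388/19301·(0.968900))/(1+388/19301) = 2403/2500 ≈ 0.961200
step 3 [1.5y] bond c/2=7/200: DF=(2099951/2000000 − 7/200·(0.968900+0.961200))/(1+7/200) = 2373/2500 ≈ 0.949200
step 4 [2y] bond c/2=27/800: DF=(1038199/1000000 − 27/800·(0.968900+0.961200+0.949200))/(1+27/800) = 9103/10000 ≈ 0.910300
step 5 [2.5y] zero: DF = P = 4381/5000 ≈ 0.876200
step 6 [3y] swap r/2=13/484: DF=(1 − 13/484·(0.968900+0.961200+0.949200+0.910300+0.876200))/(1+13/484) = 4259/5000 ≈ 0.851800
step 7 [3.5y] zero: DF = P = 2029/2500 ≈ 0.811600

1 1/2 9689/10000
2 1 2403/2500
3 3/2 2373/2500
4 2 9103/10000
5 5/2 4381/5000
6 3 4259/5000
7 7/2 2029/2500
DF(2.5y) is solved at step 5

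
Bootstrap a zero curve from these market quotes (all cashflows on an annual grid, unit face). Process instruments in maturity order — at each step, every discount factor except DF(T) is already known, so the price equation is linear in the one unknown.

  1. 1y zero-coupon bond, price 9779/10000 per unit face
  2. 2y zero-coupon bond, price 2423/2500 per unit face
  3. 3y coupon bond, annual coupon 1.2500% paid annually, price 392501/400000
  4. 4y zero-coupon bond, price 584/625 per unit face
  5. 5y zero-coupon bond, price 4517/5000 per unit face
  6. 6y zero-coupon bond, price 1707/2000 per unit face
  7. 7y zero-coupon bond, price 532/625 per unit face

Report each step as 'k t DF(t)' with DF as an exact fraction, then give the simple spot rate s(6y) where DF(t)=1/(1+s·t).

1 1 9779/10000
2 2 2423/2500
3 3 9451/10000
4 4 584/625
5 5 4517/5000
6 6 1707/2000
7 7 532/625
s(6y) = (1/(1707/2000) − 1)/(6) = 293/10242 ≈ 2.8608%

step 1 [1y] zero: DF = P = 9779/10000 ≈ 0.977900
step 2 [2y] zero: DF = P = 2423/2500 ≈ 0.969200
step 3 [3y] bond c/1=1/80: DF=(392501/400000 − 1/80·(0.977900+0.969200))/(1+1/80) = 9451/10000 ≈ 0.945100
step 4 [4y] zero: DF = P = 584/625 ≈ 0.934400
step 5 [5y] zero: DF = P = 4517/5000 ≈ 0.903400
step 6 [6y] zero: DF = P = 1707/2000 ≈ 0.853500
step 7 [7y] zero: DF = P = 532/625 ≈ 0.851200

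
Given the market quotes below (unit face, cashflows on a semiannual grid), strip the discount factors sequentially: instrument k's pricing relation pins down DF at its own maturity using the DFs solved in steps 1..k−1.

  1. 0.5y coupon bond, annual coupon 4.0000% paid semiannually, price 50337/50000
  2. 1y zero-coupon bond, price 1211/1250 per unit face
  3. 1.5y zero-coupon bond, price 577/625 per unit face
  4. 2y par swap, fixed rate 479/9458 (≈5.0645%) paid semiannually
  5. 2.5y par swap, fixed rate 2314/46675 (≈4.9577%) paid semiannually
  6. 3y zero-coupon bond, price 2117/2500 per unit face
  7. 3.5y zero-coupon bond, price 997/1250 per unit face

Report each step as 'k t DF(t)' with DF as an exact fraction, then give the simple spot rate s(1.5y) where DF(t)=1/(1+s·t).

step 1 [0.5y] bond c/2=1/50: DF=(50337/50000 − 1/50·(0))/(1+1/50) = 987/1000 ≈ 0.987000
step 2 [1y] zero: DF = P = 1211/1250 ≈ 0.968800
step 3 [1.5y] zero: DF = P = 577/625 ≈ 0.923200
step 4 [2y] swap r/2=479/18916: DF=(1 − 479/18916·(0.987000+0.968800+0.923200))/(1+479/18916) = 4521/5000 ≈ 0.904200
step 5 [2.5y] swap r/2=1157/46675: DF=(1 − 1157/46675·(0.987000+0.968800+0.923200+0.904200))/(1+1157/46675) = 8843/10000 ≈ 0.884300
step 6 [3y] zero: DF = P = 2117/2500 ≈ 0.846800
step 7 [3.5y] zero: DF = P = 997/1250 ≈ 0.797600

1 1/2 987/1000
2 1 1211/1250
3 3/2 577/625
4 2 4521/5000
5 5/2 8843/10000
6 3 2117/2500
7 7/2 997/1250
s(1.5y) = (1/(577/625) − 1)/(3/2) = 32/577 ≈ 5.5459%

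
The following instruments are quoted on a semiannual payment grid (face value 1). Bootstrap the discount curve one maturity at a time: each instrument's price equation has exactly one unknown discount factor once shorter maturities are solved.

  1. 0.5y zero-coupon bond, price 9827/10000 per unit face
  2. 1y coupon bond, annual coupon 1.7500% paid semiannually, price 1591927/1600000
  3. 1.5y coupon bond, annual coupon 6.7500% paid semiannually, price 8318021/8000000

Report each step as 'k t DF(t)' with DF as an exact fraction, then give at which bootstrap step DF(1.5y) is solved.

step 1 [0.5y] zero: DF = P = 9827/10000 ≈ 0.982700
step 2 [1y] bond c/2=7/800: DF=(1591927/1600000 − 7/800·(0.982700))/(1+7/800) = 4889/5000 ≈ 0.977800
step 3 [1.5y] bond c/2=27/800: DF=(8318021/8000000 − 27/800·(0.982700+0.977800))/(1+27/800) = 4709/5000 ≈ 0.941800

1 1/2 9827/10000
2 1 4889/5000
3 3/2 4709/5000
DF(1.5y) is solved at step 3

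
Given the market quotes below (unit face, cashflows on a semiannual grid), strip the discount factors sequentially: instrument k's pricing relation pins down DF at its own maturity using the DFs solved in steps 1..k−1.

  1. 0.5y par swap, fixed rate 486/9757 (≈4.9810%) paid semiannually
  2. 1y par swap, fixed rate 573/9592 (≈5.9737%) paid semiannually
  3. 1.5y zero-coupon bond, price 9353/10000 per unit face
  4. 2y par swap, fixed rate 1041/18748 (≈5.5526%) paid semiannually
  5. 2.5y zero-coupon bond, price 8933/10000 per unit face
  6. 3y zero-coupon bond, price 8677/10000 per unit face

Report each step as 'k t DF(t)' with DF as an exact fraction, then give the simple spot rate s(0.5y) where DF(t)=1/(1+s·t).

step 1 [0.5y] swap r/2=243/9757: DF=(1 − 243/9757·(0))/(1+243/9757) = 9757/10000 ≈ 0.975700
step 2 [1y] swap r/2=573/19184: DF=(1 − 573/19184·(0.975700))/(1+573/19184) = 9427/10000 ≈ 0.942700
step 3 [1.5y] zero: DF = P = 9353/10000 ≈ 0.935300
step 4 [2y] swap r/2=1041/37496: DF=(1 − 1041/37496·(0.975700+0.942700+0.935300))/(1+1041/37496) = 8959/10000 ≈ 0.895900
step 5 [2.5y] zero: DF = P = 8933/10000 ≈ 0.893300
step 6 [3y] zero: DF = P = 8677/10000 ≈ 0.867700

1 1/2 9757/10000
2 1 9427/10000
3 3/2 9353/10000
4 2 8959/10000
5 5/2 8933/10000
6 3 8677/10000
s(0.5y) = (1/(9757/10000) − 1)/(1/2) = 486/9757 ≈ 4.9810%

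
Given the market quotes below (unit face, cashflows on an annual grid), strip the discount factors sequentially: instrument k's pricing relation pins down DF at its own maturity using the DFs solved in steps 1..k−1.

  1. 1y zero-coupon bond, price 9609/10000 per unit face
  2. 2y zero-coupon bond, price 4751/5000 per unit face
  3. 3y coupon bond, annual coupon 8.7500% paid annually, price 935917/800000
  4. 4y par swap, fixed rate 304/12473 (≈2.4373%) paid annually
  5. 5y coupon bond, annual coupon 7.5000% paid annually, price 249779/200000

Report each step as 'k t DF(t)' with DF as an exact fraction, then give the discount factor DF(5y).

1 1 9609/10000
2 2 4751/5000
3 3 461/500
4 4 568/625
5 5 9007/10000
DF(5y) = 9007/10000 ≈ 0.900700

step 1 [1y] zero: DF = P = 9609/10000 ≈ 0.960900
step 2 [2y] zero: DF = P = 4751/5000 ≈ 0.950200
step 3 [3y] bond c/1=7/80: DF=(935917/800000 − 7/80·(0.960900+0.950200))/(1+7/80) = 461/500 ≈ 0.922000
step 4 [4y] swap r/1=304/12473: DF=(1 − 304/12473·(0.960900+0.950200+0.922000))/(1+304/12473) = 568/625 ≈ 0.908800
step 5 [5y] bond c/1=3/40: DF=(249779/200000 − 3/40·(0.960900+0.950200+0.922000+0.908800))/(1+3/40) = 9007/10000 ≈ 0.900700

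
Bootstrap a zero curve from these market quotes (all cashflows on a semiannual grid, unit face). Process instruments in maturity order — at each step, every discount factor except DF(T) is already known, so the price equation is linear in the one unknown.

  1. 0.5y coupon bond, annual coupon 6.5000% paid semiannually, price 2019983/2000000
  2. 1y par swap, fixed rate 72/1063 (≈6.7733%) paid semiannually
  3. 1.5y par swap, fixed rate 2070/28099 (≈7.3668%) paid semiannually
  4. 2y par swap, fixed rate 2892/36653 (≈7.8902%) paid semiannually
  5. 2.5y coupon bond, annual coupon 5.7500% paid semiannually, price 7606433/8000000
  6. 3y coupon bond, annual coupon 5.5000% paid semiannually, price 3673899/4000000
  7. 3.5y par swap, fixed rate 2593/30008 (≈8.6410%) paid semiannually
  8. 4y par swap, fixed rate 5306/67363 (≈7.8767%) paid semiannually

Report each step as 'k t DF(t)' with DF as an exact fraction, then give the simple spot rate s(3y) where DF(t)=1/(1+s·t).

step 1 [0.5y] bond c/2=13/400: DF=(2019983/2000000 − 13/400·(0))/(1+13/400) = 4891/5000 ≈ 0.978200
step 2 [1y] swap r/2=36/1063: DF=(1 − 36/1063·(0.978200))/(1+36/1063) = 1169/1250 ≈ 0.935200
step 3 [1.5y] swap r/2=1035/28099: DF=(1 − 1035/28099·(0.978200+0.935200))/(1+1035/28099) = 1793/2000 ≈ 0.896500
step 4 [2y] swap r/2=1446/36653: DF=(1 − 1446/36653·(0.978200+0.935200+0.896500))/(1+1446/36653) = 4277/5000 ≈ 0.855400
step 5 [2.5y] bond c/2=23/800: DF=(7606433/8000000 − 23/800·(0.978200+0.935200+0.896500+0.855400))/(1+23/800) = 4109/5000 ≈ 0.821800
step 6 [3y] bond c/2=11/400: DF=(3673899/4000000 − 11/400·(0.978200+0.935200+0.896500+0.855400+0.821800))/(1+11/400) = 3869/5000 ≈ 0.773800
step 7 [3.5y] swap r/2=2593/60016: DF=(1 − 2593/60016·(0.978200+0.935200+0.896500+0.855400+0.821800+0.773800))/(1+2593/60016) = 7407/10000 ≈ 0.740700
step 8 [4y] swap r/2=2653/67363: DF=(1 − 2653/67363·(0.978200+0.935200+0.896500+0.855400+0.821800+0.773800+0.740700))/(1+2653/67363) = 7347/10000 ≈ 0.734700

1 1/2 4891/5000
2 1 1169/1250
3 3/2 1793/2000
4 2 4277/5000
5 5/2 4109/5000
6 3 3869/5000
7 7/2 7407/10000
8 4 7347/10000
s(3y) = (1/(3869/5000) − 1)/(3) = 377/3869 ≈ 9.7441%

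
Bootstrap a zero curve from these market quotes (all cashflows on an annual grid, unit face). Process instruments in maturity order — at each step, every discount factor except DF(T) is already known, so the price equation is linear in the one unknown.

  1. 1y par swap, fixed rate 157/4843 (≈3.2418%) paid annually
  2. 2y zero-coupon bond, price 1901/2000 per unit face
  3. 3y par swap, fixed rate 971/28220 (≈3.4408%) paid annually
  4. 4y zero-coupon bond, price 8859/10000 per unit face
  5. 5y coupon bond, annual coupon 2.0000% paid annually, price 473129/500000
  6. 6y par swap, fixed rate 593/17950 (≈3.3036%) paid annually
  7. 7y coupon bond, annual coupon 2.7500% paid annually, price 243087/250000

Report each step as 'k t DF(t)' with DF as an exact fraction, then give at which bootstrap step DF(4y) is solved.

step 1 [1y] swap r/1=157/4843: DF=(1 − 157/4843·(0))/(1+157/4843) = 4843/5000 ≈ 0.968600
step 2 [2y] zero: DF = P = 1901/2000 ≈ 0.950500
step 3 [3y] swap r/1=971/28220: DF=(1 − 971/28220·(0.968600+0.950500))/(1+971/28220) = 9029/10000 ≈ 0.902900
step 4 [4y] zero: DF = P = 8859/10000 ≈ 0.885900
step 5 [5y] bond c/1=1/50: DF=(473129/500000 − 1/50·(0.968600+0.950500+0.902900+0.885900))/(1+1/50) = 171/200 ≈ 0.855000
step 6 [6y] swap r/1=593/17950: DF=(1 − 593/17950·(0.968600+0.950500+0.902900+0.885900+0.855000))/(1+593/17950) = 8221/10000 ≈ 0.822100
step 7 [7y] bond c/1=11/400: DF=(243087/250000 − 11/400·(0.968600+0.950500+0.902900+0.885900+0.855000+0.822100))/(1+11/400) = 4011/5000 ≈ 0.802200

1 1 4843/5000
2 2 1901/2000
3 3 9029/10000
4 4 8859/10000
5 5 171/200
6 6 8221/10000
7 7 4011/5000
DF(4y) is solved at step 4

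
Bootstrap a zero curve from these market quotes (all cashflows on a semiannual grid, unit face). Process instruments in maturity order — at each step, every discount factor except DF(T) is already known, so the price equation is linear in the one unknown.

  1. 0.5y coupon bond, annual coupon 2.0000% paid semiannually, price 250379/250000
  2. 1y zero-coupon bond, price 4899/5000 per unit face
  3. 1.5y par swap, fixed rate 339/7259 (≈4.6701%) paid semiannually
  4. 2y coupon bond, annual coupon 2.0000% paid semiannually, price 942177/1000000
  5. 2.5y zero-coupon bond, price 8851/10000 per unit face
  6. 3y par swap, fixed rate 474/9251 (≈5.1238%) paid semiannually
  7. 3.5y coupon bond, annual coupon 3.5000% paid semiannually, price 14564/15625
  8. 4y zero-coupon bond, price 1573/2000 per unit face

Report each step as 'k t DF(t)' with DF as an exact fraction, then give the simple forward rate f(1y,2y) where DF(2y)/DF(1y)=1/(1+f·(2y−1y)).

1 1/2 2479/2500
2 1 4899/5000
3 3/2 4661/5000
4 2 9041/10000
5 5/2 8851/10000
6 3 4289/5000
7 7/2 4103/5000
8 4 1573/2000
f(1y,2y) = ((4899/5000)/(9041/10000) − 1)/(1) = 757/9041 ≈ 8.3730%

step 1 [0.5y] bond c/2=1/100: DF=(250379/250000 − 1/100·(0))/(1+1/100) = 2479/2500 ≈ 0.991600
step 2 [1y] zero: DF = P = 4899/5000 ≈ 0.979800
step 3 [1.5y] swap r/2=339/14518: DF=(1 − 339/14518·(0.991600+0.979800))/(1+339/14518) = 4661/5000 ≈ 0.932200
step 4 [2y] bond c/2=1/100: DF=(942177/1000000 − 1/100·(0.991600+0.979800+0.932200))/(1+1/100) = 9041/10000 ≈ 0.904100
step 5 [2.5y] zero: DF = P = 8851/10000 ≈ 0.885100
step 6 [3y] swap r/2=237/9251: DF=(1 − 237/9251·(0.991600+0.979800+0.932200+0.904100+0.885100))/(1+237/9251) = 4289/5000 ≈ 0.857800
step 7 [3.5y] bond c/2=7/400: DF=(14564/15625 − 7/400·(0.991600+0.979800+0.932200+0.904100+0.885100+0.857800))/(1+7/400) = 4103/5000 ≈ 0.820600
step 8 [4y] zero: DF = P = 1573/2000 ≈ 0.786500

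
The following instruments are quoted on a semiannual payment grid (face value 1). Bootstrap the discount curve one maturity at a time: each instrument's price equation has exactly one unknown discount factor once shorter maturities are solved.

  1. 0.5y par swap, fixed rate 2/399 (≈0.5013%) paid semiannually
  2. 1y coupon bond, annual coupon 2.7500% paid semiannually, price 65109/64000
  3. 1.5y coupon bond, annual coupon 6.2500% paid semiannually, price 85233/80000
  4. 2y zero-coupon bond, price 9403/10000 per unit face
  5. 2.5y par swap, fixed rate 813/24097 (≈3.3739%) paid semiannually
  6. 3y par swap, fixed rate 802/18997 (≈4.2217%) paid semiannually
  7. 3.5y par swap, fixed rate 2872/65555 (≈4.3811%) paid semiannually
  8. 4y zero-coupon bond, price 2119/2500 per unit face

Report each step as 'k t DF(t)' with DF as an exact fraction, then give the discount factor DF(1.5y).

1 1/2 399/400
2 1 99/100
3 3/2 9729/10000
4 2 9403/10000
5 5/2 9187/10000
6 3 8797/10000
7 7/2 2141/2500
8 4 2119/2500
DF(1.5y) = 9729/10000 ≈ 0.972900

step 1 [0.5y] swap r/2=1/399: DF=(1 − 1/399·(0))/(1+1/399) = 399/400 ≈ 0.997500
step 2 [1y] bond c/2=11/800: DF=(65109/64000 − 11/800·(0.997500))/(1+11/800) = 99/100 ≈ 0.990000
step 3 [1.5y] bond c/2=1/32: DF=(85233/80000 − 1/32·(0.997500+0.990000))/(1+1/32) = 9729/10000 ≈ 0.972900
step 4 [2y] zero: DF = P = 9403/10000 ≈ 0.940300
step 5 [2.5y] swap r/2=813/48194: DF=(1 − 813/48194·(0.997500+0.990000+0.972900+0.940300))/(1+813/48194) = 9187/10000 ≈ 0.918700
step 6 [3y] swap r/2=401/18997: DF=(1 − 401/18997·(0.997500+0.990000+0.972900+0.940300+0.918700))/(1+401/18997) = 8797/10000 ≈ 0.879700
step 7 [3.5y] swap r/2=1436/65555: DF=(1 − 1436/65555·(0.997500+0.990000+0.972900+0.940300+0.918700+0.879700))/(1+1436/65555) = 2141/2500 ≈ 0.856400
step 8 [4y] zero: DF = P = 2119/2500 ≈ 0.847600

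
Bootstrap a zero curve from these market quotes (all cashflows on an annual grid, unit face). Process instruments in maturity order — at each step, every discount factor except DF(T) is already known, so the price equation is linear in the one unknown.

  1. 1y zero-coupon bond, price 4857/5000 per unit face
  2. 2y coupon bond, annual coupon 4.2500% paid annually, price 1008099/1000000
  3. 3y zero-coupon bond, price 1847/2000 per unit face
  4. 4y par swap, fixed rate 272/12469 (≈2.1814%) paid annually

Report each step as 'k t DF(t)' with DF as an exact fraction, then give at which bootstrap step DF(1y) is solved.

step 1 [1y] zero: DF = P = 4857/5000 ≈ 0.971400
step 2 [2y] bond c/1=17/400: DF=(1008099/1000000 − 17/400·(0.971400))/(1+17/400) = 4637/5000 ≈ 0.927400
step 3 [3y] zero: DF = P = 1847/2000 ≈ 0.923500
step 4 [4y] swap r/1=272/12469: DF=(1 − 272/12469·(0.971400+0.927400+0.923500))/(1+272/12469) = 574/625 ≈ 0.918400

1 1 4857/5000
2 2 4637/5000
3 3 1847/2000
4 4 574/625
DF(1y) is solved at step 1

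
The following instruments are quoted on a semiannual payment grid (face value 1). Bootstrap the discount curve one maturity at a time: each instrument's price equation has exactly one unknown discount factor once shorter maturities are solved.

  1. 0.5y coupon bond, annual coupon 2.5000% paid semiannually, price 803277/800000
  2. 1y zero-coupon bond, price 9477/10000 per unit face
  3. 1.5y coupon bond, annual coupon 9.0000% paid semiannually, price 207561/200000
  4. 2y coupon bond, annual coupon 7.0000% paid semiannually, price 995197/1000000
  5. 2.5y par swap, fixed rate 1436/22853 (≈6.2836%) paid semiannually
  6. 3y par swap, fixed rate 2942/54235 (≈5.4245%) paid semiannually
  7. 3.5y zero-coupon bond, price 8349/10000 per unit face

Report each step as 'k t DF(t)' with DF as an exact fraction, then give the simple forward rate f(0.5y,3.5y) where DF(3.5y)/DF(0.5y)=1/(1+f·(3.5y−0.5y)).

step 1 [0.5y] bond c/2=1/80: DF=(803277/800000 − 1/80·(0))/(1+1/80) = 9917/10000 ≈ 0.991700
step 2 [1y] zero: DF = P = 9477/10000 ≈ 0.947700
step 3 [1.5y] bond c/2=9/200: DF=(207561/200000 − 9/200·(0.991700+0.947700))/(1+9/200) = 1137/1250 ≈ 0.909600
step 4 [2y] bond c/2=7/200: DF=(995197/1000000 − 7/200·(0.991700+0.947700+0.909600))/(1+7/200) = 2163/2500 ≈ 0.865200
step 5 [2.5y] swap r/2=718/22853: DF=(1 − 718/22853·(0.991700+0.947700+0.909600+0.865200))/(1+718/22853) = 2141/2500 ≈ 0.856400
step 6 [3y] swap r/2=1471/54235: DF=(1 − 1471/54235·(0.991700+0.947700+0.909600+0.865200+0.856400))/(1+1471/54235) = 8529/10000 ≈ 0.852900
step 7 [3.5y] zero: DF = P = 8349/10000 ≈ 0.834900

1 1/2 9917/10000
2 1 9477/10000
3 3/2 1137/1250
4 2 2163/2500
5 5/2 2141/2500
6 3 8529/10000
7 7/2 8349/10000
f(0.5y,3.5y) = ((9917/10000)/(8349/10000) − 1)/(3) = 1568/25047 ≈ 6.2602%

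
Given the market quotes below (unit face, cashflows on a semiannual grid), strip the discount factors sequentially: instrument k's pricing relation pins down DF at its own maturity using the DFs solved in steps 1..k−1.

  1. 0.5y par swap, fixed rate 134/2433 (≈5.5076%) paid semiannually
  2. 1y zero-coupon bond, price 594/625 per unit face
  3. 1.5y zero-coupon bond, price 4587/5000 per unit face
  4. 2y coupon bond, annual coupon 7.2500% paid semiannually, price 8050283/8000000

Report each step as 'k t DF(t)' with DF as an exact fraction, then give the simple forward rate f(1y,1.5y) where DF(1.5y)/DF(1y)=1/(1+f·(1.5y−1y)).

1 1/2 2433/2500
2 1 594/625
3 3/2 4587/5000
4 2 8717/10000
f(1y,1.5y) = ((594/625)/(4587/5000) − 1)/(1/2) = 10/139 ≈ 7.1942%

step 1 [0.5y] swap r/2=67/2433: DF=(1 − 67/2433·(0))/(1+67/2433) = 2433/2500 ≈ 0.973200
step 2 [1y] zero: DF = P = 594/625 ≈ 0.950400
step 3 [1.5y] zero: DF = P = 4587/5000 ≈ 0.917400
step 4 [2y] bond c/2=29/800: DF=(8050283/8000000 − 29/800·(0.973200+0.950400+0.917400))/(1+29/800) = 8717/10000 ≈ 0.871700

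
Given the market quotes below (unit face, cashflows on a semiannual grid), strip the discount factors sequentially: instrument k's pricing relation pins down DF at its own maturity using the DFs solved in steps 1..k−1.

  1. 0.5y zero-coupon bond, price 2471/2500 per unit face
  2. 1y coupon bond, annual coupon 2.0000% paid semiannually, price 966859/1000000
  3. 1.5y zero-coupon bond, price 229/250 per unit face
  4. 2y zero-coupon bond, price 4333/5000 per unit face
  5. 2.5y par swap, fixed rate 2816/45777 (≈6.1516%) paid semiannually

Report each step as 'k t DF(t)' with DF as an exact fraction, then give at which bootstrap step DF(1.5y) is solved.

1 1/2 2471/2500
2 1 379/400
3 3/2 229/250
4 2 4333/5000
5 5/2 537/625
DF(1.5y) is solved at step 3

step 1 [0.5y] zero: DF = P = 2471/2500 ≈ 0.988400
step 2 [1y] bond c/2=1/100: DF=(966859/1000000 − 1/100·(0.988400))/(1+1/100) = 379/400 ≈ 0.947500
step 3 [1.5y] zero: DF = P = 229/250 ≈ 0.916000
step 4 [2y] zero: DF = P = 4333/5000 ≈ 0.866600
step 5 [2.5y] swap r/2=1408/45777: DF=(1 − 1408/45777·(0.988400+0.947500+0.916000+0.866600))/(1+1408/45777) = 537/625 ≈ 0.859200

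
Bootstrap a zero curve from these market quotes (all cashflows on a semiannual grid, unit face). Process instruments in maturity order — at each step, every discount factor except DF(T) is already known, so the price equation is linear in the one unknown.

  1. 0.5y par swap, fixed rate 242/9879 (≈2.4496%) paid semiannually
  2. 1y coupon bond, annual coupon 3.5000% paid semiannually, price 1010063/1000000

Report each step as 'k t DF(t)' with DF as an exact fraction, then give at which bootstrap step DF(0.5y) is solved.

1 1/2 9879/10000
2 1 9757/10000
DF(0.5y) is solved at step 1

step 1 [0.5y] swap r/2=121/9879: DF=(1 − 121/9879·(0))/(1+121/9879) = 9879/10000 ≈ 0.987900
step 2 [1y] bond c/2=7/400: DF=(1010063/1000000 − 7/400·(0.987900))/(1+7/400) = 9757/10000 ≈ 0.975700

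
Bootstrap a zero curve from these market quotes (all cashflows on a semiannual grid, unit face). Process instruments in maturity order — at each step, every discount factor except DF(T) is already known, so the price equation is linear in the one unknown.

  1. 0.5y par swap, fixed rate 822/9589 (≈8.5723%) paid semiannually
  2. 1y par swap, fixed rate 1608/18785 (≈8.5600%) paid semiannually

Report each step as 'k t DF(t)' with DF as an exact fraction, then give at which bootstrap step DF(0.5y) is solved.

1 1/2 9589/10000
2 1 2299/2500
DF(0.5y) is solved at step 1

step 1 [0.5y] swap r/2=411/9589: DF=(1 − 411/9589·(0))/(1+411/9589) = 9589/10000 ≈ 0.958900
step 2 [1y] swap r/2=804/18785: DF=(1 − 804/18785·(0.958900))/(1+804/18785) = 2299/2500 ≈ 0.919600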